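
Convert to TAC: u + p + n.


Break into single-operator statements:
t1 = u + p
t2 = t1 + n


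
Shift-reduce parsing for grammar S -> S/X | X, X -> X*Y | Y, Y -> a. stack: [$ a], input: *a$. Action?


'a' on top is the handle for Y -> a
Action: reduce (Y -> a)


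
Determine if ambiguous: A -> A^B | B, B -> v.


precedence layered via separate nonterminal B: deterministic
Unambiguous


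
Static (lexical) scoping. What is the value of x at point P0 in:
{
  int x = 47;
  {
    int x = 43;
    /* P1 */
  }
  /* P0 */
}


x declared in the same block as P0
x = 47


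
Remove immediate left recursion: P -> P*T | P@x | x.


Left-recursive alternatives: P*T, P@x; non-recursive: x
Introduce P': P -> xP', P' -> *TP' | @xP' | ε


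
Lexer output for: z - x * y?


Scan left to right, longest-match per lexeme
Tokens: ID(z), OP(-), ID(x), OP(*), ID(y)


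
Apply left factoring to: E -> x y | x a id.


Common prefix: 'x'
Factored: E -> x E', E' -> y | a id


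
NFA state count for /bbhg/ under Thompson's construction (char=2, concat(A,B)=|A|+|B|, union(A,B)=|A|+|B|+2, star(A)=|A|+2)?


Syntax tree has 4 char leaf(s), 0 union(s), 0 star(s)
chars contribute 4×2 = 8; each union adds +2; each star adds +2
Total: 8 + 0 + 0 = 8 states


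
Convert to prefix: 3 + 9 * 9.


'*' binds tighter: tree is (+ 3 (* 9 9))
Prefix: + 3 * 9 9


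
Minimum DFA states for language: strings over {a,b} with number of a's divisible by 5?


Track (count of a) mod 5: states 0..4, accept at 0
Minimal DFA: 5 states


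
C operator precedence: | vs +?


'+' is additive (level 9); '|' is bitwise OR (level 3)
Higher level binds tighter
'+' has higher precedence than '|'


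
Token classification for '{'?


Pattern: delimiter/punctuation
Type: PUNCTUATION


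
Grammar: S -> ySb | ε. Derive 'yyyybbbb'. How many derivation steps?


Derivation: S => ySb => yySbb => yyySbbb => yyyySbbbb => yyyybbbb
Steps: 5


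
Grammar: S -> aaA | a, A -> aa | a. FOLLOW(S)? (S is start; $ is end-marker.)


$ ∈ FOLLOW(S). For each A -> αBβ: add FIRST(β)\{ε} to FOLLOW(B); if β nullable, add FOLLOW(A).
FOLLOW(S) = {$}


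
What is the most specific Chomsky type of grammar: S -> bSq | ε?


Single nonterminal LHS, but b^n q^n is not regular
Classification: Type 2 (Context-Free)


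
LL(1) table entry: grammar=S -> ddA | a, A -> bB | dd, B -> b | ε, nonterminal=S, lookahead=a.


For [S, a]: 'a' ∈ FIRST(a)
Entry: S -> a


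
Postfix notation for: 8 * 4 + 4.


Left to right (same or higher precedence on left)
Postfix: 8 4 * 4 +


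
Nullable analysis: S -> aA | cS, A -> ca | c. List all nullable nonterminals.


A nonterminal is nullable iff some alternative derives ε (directly, or every symbol in it is nullable)
Nullable: {}


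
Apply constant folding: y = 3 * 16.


3 * 16 = 48 at compile time
Optimized: y = 48


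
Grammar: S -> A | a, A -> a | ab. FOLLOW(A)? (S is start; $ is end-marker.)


$ ∈ FOLLOW(S). For each A -> αBβ: add FIRST(β)\{ε} to FOLLOW(B); if β nullable, add FOLLOW(A).
FOLLOW(A) = {$}


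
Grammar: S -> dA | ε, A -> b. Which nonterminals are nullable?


A nonterminal is nullable iff some alternative derives ε (directly, or every symbol in it is nullable)
Nullable: {S}


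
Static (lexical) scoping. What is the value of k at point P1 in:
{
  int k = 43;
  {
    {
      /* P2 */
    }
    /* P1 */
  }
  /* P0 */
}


P1's block does not declare k; resolves to the enclosing declaration at depth 0
k = 43


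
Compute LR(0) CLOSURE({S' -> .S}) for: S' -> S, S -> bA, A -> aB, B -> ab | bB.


Start: S' -> .S
For each item with dot before a nonterminal B, add B -> .γ for every B-production
Closure: [S' -> .S, S -> .bA]


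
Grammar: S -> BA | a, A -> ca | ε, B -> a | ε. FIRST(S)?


Per alternative of S: FIRST(BA) = {a, c, ε}; FIRST(a) = {a}
FIRST(S) = {a, c, ε}


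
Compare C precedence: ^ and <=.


'<=' is relational (level 7); '^' is bitwise XOR (level 4)
Higher level binds tighter
'<=' has higher precedence than '^'


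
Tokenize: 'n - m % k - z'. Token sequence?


Scan left to right, longest-match per lexeme
Tokens: ID(n), OP(-), ID(m), OP(%), ID(k), OP(-), ID(z)


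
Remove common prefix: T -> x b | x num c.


Common prefix: 'x'
Factored: T -> x T', T' -> b | num c


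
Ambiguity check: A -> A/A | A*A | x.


'x/x*x' has two parse trees (no precedence encoded between / and *)
Ambiguous


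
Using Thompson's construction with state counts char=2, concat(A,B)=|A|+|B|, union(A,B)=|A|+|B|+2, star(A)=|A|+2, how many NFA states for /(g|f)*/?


Syntax tree has 2 char leaf(s), 1 union(s), 1 star(s)
chars contribute 2×2 = 4; each union adds +2; each star adds +2
Total: 4 + 2 + 2 = 8 states


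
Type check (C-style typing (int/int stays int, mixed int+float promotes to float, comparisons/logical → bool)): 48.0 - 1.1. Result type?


Operand types: float - float
Rule: mixed int/float promotes to float; int/int stays int
Result type: float


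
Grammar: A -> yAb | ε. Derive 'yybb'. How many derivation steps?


Derivation: A => yAb => yyAbb => yybb
Steps: 3


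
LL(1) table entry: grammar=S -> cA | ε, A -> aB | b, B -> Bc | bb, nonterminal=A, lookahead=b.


For [A, b]: 'b' ∈ FIRST(b)
Entry: A -> b


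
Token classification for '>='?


Pattern: operator symbol
Type: OPERATOR


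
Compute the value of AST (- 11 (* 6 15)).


Evaluate inner: (* 6 15) = 90
Evaluate root: (- 11 90) = -79
Result: -79


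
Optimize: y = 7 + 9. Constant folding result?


7 + 9 = 16 at compile time
Optimized: y = 16


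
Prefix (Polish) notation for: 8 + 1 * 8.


'*' binds tighter: tree is (+ 8 (* 1 8))
Prefix: + 8 * 1 8


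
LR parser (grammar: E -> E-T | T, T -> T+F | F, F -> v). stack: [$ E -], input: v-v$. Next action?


no handle ('E-' is not any RHS); shift 'v'
Action: shift


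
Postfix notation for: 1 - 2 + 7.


Left to right (same or higher precedence on left)
Postfix: 1 2 - 7 +


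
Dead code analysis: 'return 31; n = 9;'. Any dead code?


statement follows a return and is unreachable
Dead: 'n = 9'


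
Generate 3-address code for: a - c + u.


Break into single-operator statements:
t1 = a - c
t2 = t1 + u


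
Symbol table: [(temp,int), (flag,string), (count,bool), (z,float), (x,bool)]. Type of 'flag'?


Lookup 'flag' → type string


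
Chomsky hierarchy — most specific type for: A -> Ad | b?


Left-linear: every RHS is a terminal or one nonterminal followed by a terminal
Classification: Type 3 (Regular)


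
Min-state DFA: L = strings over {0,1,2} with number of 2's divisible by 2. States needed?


Track (count of 2) mod 2: states 0..1, accept at 0
Minimal DFA: 2 states


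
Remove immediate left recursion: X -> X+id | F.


Left-recursive alternatives: X+id; non-recursive: F
Introduce X': X -> FX', X' -> +idX' | ε


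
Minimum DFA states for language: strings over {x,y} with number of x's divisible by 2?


Track (count of x) mod 2: states 0..1, accept at 0
Minimal DFA: 2 states


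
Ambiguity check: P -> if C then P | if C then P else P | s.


dangling else: 'if C then if C then s else s' parses two ways
Ambiguous


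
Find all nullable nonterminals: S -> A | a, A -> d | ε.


A nonterminal is nullable iff some alternative derives ε (directly, or every symbol in it is nullable)
Nullable: {A, S}


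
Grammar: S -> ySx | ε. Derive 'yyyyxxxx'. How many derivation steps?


Derivation: S => ySx => yySxx => yyySxxx => yyyySxxxx => yyyyxxxx
Steps: 5


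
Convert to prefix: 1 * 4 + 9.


left-to-right (same/higher precedence on left): tree is (+ (* 1 4) 9)
Prefix: + * 1 4 9


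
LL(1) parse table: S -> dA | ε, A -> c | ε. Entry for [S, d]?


For [S, d]: 'd' ∈ FIRST(dA)
Entry: S -> dA


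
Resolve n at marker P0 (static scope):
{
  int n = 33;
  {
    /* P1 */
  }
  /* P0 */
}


n declared in the same block as P0
n = 33


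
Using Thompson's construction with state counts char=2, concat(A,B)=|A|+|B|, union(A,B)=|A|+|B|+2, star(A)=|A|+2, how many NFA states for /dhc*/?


Syntax tree has 3 char leaf(s), 0 union(s), 1 star(s)
chars contribute 3×2 = 6; each union adds +2; each star adds +2
Total: 6 + 0 + 2 = 8 states


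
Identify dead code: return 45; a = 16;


statement follows a return and is unreachable
Dead: 'a = 16'


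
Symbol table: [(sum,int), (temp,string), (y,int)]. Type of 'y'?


Lookup 'y' → type int


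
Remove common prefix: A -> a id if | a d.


Common prefix: 'a'
Factored: A -> a A', A' -> id if | d


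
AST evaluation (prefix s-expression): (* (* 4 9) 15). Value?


Evaluate inner: (* 4 9) = 36
Evaluate root: (* 36 15) = 540
Result: 540


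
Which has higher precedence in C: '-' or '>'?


'-' is additive (level 9); '>' is relational (level 7)
Higher level binds tighter
'-' has higher precedence than '>'


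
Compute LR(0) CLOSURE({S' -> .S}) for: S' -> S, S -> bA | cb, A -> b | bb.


Start: S' -> .S
For each item with dot before a nonterminal B, add B -> .γ for every B-production
Closure: [S' -> .S, S -> .bA, S -> .cb]


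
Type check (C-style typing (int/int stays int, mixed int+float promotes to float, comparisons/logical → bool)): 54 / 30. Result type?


Operand types: int / int
Rule: mixed int/float promotes to float; int/int stays int
Result type: int


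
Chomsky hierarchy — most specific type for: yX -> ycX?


LHS has context (more than one symbol) and |LHS| ≤ |RHS|
Classification: Type 1 (Context-Sensitive)


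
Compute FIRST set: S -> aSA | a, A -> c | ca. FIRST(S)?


Per alternative of S: FIRST(aSA) = {a}; FIRST(a) = {a}
FIRST(S) = {a}


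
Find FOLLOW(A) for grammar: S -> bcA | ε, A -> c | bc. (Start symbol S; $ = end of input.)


$ ∈ FOLLOW(S). For each A -> αBβ: add FIRST(β)\{ε} to FOLLOW(B); if β nullable, add FOLLOW(A).
FOLLOW(A) = {$}


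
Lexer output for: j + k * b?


Scan left to right, longest-match per lexeme
Tokens: ID(j), OP(+), ID(k), OP(*), ID(b)


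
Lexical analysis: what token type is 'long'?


Pattern: reserved word
Type: KEYWORD


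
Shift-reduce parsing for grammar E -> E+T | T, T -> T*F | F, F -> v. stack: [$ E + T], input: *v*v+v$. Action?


'*' can extend T; shift to build T -> T*F
Action: shift


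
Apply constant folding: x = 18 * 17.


18 * 17 = 306 at compile time
Optimized: x = 306


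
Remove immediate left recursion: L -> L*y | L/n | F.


Left-recursive alternatives: L*y, L/n; non-recursive: F
Introduce L': L -> FL', L' -> *yL' | /nL' | ε


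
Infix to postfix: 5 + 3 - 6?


Left to right (same or higher precedence on left)
Postfix: 5 3 + 6 -


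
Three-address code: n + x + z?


Break into single-operator statements:
t1 = n + x
t2 = t1 + z


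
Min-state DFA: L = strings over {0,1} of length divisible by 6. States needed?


Track length mod 6: states 0..5, accept at 0
Minimal DFA: 6 states


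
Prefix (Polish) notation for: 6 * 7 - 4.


left-to-right (same/higher precedence on left): tree is (- (* 6 7) 4)
Prefix: - * 6 7 4


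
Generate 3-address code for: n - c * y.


Break into single-operator statements:
t1 = c * y
t2 = n - t1


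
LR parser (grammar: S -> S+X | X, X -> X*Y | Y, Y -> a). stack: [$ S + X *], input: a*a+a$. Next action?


no handle; shift 'a'
Action: shift


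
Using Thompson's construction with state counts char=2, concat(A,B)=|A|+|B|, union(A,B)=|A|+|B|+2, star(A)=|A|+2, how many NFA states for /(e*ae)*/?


Syntax tree has 3 char leaf(s), 0 union(s), 2 star(s)
chars contribute 3×2 = 6; each union adds +2; each star adds +2
Total: 6 + 0 + 4 = 10 states


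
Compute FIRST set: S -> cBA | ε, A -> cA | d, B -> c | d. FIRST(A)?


Per alternative of A: FIRST(cA) = {c}; FIRST(d) = {d}
FIRST(A) = {c, d}


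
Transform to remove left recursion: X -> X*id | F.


Left-recursive alternatives: X*id; non-recursive: F
Introduce X': X -> FX', X' -> *idX' | ε


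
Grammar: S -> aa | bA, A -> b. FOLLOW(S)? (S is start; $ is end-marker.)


$ ∈ FOLLOW(S). For each A -> αBβ: add FIRST(β)\{ε} to FOLLOW(B); if β nullable, add FOLLOW(A).
FOLLOW(S) = {$}


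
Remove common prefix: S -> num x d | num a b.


Common prefix: 'num'
Factored: S -> num S', S' -> x d | a b


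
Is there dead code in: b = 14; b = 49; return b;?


first assignment to b is overwritten before any read
Dead: 'b = 14'


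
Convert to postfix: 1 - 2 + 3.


Left to right (same or higher precedence on left)
Postfix: 1 2 - 3 +


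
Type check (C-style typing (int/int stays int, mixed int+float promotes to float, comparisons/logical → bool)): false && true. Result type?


Operand types: bool && bool
Rule: logical operators take bool operands and yield bool
Result type: bool


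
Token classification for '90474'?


Pattern: digits only
Type: INTEGER_LITERAL


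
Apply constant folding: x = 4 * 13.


4 * 13 = 52 at compile time
Optimized: x = 52


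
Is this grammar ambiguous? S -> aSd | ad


balanced a^n…d^n: each string has a unique parse
Unambiguous


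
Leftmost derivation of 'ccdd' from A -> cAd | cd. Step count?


Derivation: A => cAd => ccdd
Steps: 2


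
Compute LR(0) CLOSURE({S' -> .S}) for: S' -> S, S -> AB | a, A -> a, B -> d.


Start: S' -> .S
For each item with dot before a nonterminal B, add B -> .γ for every B-production
Closure: [S' -> .S, S -> .AB, S -> .a, A -> .a]


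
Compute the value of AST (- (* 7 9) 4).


Evaluate inner: (* 7 9) = 63
Evaluate root: (- 63 4) = 59
Result: 59


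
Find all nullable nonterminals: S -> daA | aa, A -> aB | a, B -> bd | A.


A nonterminal is nullable iff some alternative derives ε (directly, or every symbol in it is nullable)
Nullable: {}


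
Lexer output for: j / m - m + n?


Scan left to right, longest-match per lexeme
Tokens: ID(j), OP(/), ID(m), OP(-), ID(m), OP(+), ID(n)


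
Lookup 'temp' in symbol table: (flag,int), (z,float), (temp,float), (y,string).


Lookup 'temp' → type float


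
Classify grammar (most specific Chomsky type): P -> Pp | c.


Left-linear: every RHS is a terminal or one nonterminal followed by a terminal
Classification: Type 3 (Regular)


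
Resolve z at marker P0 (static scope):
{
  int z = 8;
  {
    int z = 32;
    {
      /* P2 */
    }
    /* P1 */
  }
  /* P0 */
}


z declared in the same block as P0
z = 8


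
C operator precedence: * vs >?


'*' is multiplicative (level 10); '>' is relational (level 7)
Higher level binds tighter
'*' has higher precedence than '>'


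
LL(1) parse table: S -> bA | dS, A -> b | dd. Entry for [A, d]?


For [A, d]: 'd' ∈ FIRST(dd)
Entry: A -> dd


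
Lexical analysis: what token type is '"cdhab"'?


Pattern: double-quoted sequence
Type: STRING_LITERAL


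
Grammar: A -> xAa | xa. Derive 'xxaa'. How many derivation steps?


Derivation: A => xAa => xxaa
Steps: 2


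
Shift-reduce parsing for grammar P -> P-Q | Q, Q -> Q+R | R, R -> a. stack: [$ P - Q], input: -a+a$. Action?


handle 'P-Q' on top; lookahead ∈ FOLLOW(P) = {-, $}
Action: reduce (P -> P-Q)


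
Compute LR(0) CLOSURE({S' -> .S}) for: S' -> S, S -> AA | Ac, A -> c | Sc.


Start: S' -> .S
For each item with dot before a nonterminal B, add B -> .γ for every B-production
Closure: [S' -> .S, S -> .AA, S -> .Ac, A -> .c, A -> .Sc]


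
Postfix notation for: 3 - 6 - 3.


Left to right (same or higher precedence on left)
Postfix: 3 6 - 3 -


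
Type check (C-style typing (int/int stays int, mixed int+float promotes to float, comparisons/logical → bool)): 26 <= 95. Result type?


Operand types: int <= int
Rule: comparison yields bool
Result type: bool


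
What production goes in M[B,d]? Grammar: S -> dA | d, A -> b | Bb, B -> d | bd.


For [B, d]: 'd' ∈ FIRST(d)
Entry: B -> d


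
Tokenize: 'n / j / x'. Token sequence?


Scan left to right, longest-match per lexeme
Tokens: ID(n), OP(/), ID(j), OP(/), ID(x)


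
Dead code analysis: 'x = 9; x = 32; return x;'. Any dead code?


first assignment to x is overwritten before any read
Dead: 'x = 9'


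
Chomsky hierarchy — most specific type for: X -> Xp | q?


Left-linear: every RHS is a terminal or one nonterminal followed by a terminal
Classification: Type 3 (Regular)


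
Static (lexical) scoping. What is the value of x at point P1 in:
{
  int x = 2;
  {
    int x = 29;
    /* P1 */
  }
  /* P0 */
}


x declared in the same block as P1
x = 29


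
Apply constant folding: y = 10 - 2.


10 - 2 = 8 at compile time
Optimized: y = 8


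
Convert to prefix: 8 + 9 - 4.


left-to-right (same/higher precedence on left): tree is (- (+ 8 9) 4)
Prefix: - + 8 9 4


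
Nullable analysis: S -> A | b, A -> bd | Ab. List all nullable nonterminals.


A nonterminal is nullable iff some alternative derives ε (directly, or every symbol in it is nullable)
Nullable: {}


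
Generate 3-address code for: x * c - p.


Break into single-operator statements:
t1 = x * c
t2 = t1 - p


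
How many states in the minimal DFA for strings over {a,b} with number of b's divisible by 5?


Track (count of b) mod 5: states 0..4, accept at 0
Minimal DFA: 5 states


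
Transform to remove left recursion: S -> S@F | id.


Left-recursive alternatives: S@F; non-recursive: id
Introduce S': S -> idS', S' -> @FS' | ε


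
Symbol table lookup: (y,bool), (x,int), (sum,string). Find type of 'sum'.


Lookup 'sum' → type string


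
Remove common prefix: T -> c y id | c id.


Common prefix: 'c'
Factored: T -> c T', T' -> y id | id


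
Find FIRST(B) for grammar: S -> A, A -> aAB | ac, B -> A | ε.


Per alternative of B: FIRST(A) = {a}; FIRST(ε) = {ε}
FIRST(B) = {a, ε}


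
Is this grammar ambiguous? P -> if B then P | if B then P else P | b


dangling else: 'if B then if B then b else b' parses two ways
Ambiguous


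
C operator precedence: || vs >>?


'>>' is shift (level 8); '||' is logical OR (level 1)
Higher level binds tighter
'>>' has higher precedence than '||'


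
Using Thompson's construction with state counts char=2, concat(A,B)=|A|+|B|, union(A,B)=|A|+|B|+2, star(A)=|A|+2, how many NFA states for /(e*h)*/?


Syntax tree has 2 char leaf(s), 0 union(s), 2 star(s)
chars contribute 2×2 = 4; each union adds +2; each star adds +2
Total: 4 + 0 + 4 = 8 states


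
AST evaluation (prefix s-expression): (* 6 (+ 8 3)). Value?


Evaluate inner: (+ 8 3) = 11
Evaluate root: (* 6 11) = 66
Result: 66


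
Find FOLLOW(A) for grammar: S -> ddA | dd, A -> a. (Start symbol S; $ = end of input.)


$ ∈ FOLLOW(S). For each A -> αBβ: add FIRST(β)\{ε} to FOLLOW(B); if β nullable, add FOLLOW(A).
FOLLOW(A) = {$}


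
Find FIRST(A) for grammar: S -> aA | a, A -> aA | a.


Per alternative of A: FIRST(aA) = {a}; FIRST(a) = {a}
FIRST(A) = {a}


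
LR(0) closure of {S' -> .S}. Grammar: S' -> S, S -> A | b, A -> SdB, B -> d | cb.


Start: S' -> .S
For each item with dot before a nonterminal B, add B -> .γ for every B-production
Closure: [S' -> .S, S -> .A, S -> .b, A -> .SdB]


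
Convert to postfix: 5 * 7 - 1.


Left to right (same or higher precedence on left)
Postfix: 5 7 * 1 -


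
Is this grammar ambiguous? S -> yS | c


right-linear, alternatives start with distinct terminals 'y' vs 'c': unique leftmost derivation
Unambiguous


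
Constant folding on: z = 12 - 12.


12 - 12 = 0 at compile time
Optimized: z = 0


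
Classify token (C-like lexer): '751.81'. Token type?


Pattern: digits with a decimal point
Type: FLOAT_LITERAL


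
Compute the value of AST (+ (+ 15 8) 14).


Evaluate inner: (+ 15 8) = 23
Evaluate root: (+ 23 14) = 37
Result: 37


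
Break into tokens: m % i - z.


Scan left to right, longest-match per lexeme
Tokens: ID(m), OP(%), ID(i), OP(-), ID(z)


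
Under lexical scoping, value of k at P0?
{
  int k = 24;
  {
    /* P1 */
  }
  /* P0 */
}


k declared in the same block as P0
k = 24


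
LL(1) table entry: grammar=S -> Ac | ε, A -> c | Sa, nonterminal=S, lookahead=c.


For [S, c]: 'c' ∈ FIRST(Ac)
Entry: S -> Ac


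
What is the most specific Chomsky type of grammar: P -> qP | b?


Right-linear: every RHS is a terminal or a terminal followed by one nonterminal
Classification: Type 3 (Regular)


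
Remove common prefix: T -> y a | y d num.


Common prefix: 'y'
Factored: T -> y T', T' -> a | d num


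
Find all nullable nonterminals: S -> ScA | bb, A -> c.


A nonterminal is nullable iff some alternative derives ε (directly, or every symbol in it is nullable)
Nullable: {}


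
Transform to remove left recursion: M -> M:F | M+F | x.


Left-recursive alternatives: M:F, M+F; non-recursive: x
Introduce M': M -> xM', M' -> :FM' | +FM' | ε


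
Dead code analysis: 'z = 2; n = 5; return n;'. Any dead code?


z is assigned but never read
Dead: 'z = 2'


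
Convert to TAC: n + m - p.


Break into single-operator statements:
t1 = n + m
t2 = t1 - p


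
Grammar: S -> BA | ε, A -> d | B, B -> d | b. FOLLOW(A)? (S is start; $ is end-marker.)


$ ∈ FOLLOW(S). For each A -> αBβ: add FIRST(β)\{ε} to FOLLOW(B); if β nullable, add FOLLOW(A).
FOLLOW(A) = {$}


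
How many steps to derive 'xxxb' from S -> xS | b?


Derivation: S => xS => xxS => xxxS => xxxb
Steps: 4


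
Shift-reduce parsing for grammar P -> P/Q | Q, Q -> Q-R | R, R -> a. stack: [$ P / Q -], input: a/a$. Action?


no handle; shift 'a'
Action: shift


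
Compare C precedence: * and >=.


'*' is multiplicative (level 10); '>=' is relational (level 7)
Higher level binds tighter
'*' has higher precedence than '>='


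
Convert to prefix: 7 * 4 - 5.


left-to-right (same/higher precedence on left): tree is (- (* 7 4) 5)
Prefix: - * 7 4 5


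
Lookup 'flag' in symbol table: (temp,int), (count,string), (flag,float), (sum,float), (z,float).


Lookup 'flag' → type float


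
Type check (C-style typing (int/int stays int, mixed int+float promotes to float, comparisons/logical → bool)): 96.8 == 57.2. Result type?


Operand types: float == float
Rule: comparison yields bool
Result type: bool


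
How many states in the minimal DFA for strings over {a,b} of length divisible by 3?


Track length mod 3: states 0..2, accept at 0
Minimal DFA: 3 states


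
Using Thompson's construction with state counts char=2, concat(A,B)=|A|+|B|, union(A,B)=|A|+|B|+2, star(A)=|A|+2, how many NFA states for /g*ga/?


Syntax tree has 3 char leaf(s), 0 union(s), 1 star(s)
chars contribute 3×2 = 6; each union adds +2; each star adds +2
Total: 6 + 0 + 2 = 8 states


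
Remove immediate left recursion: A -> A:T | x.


Left-recursive alternatives: A:T; non-recursive: x
Introduce A': A -> xA', A' -> :TA' | ε


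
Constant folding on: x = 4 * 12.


4 * 12 = 48 at compile time
Optimized: x = 48


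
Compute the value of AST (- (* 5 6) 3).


Evaluate inner: (* 5 6) = 30
Evaluate root: (- 30 3) = 27
Result: 27


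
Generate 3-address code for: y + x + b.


Break into single-operator statements:
t1 = y + x
t2 = t1 + b


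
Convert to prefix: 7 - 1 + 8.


left-to-right (same/higher precedence on left): tree is (+ (- 7 1) 8)
Prefix: + - 7 1 8


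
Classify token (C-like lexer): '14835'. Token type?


Pattern: digits only
Type: INTEGER_LITERAL


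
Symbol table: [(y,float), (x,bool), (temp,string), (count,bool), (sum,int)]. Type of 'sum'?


Lookup 'sum' → type int


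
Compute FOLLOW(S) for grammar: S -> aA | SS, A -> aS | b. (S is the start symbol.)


$ ∈ FOLLOW(S). For each A -> αBβ: add FIRST(β)\{ε} to FOLLOW(B); if β nullable, add FOLLOW(A).
FOLLOW(S) = {$, a}


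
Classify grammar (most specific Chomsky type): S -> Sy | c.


Left-linear: every RHS is a terminal or one nonterminal followed by a terminal
Classification: Type 3 (Regular)


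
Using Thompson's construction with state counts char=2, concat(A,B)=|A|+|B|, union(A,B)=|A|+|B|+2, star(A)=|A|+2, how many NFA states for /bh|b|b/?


Syntax tree has 4 char leaf(s), 2 union(s), 0 star(s)
chars contribute 4×2 = 8; each union adds +2; each star adds +2
Total: 8 + 4 + 0 = 12 states


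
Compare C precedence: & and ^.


'&' is bitwise AND (level 5); '^' is bitwise XOR (level 4)
Higher level binds tighter
'&' has higher precedence than '^'


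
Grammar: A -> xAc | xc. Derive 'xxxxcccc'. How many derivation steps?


Derivation: A => xAc => xxAcc => xxxAccc => xxxxcccc
Steps: 4


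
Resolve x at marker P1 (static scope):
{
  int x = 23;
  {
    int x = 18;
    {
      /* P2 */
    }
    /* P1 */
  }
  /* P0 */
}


x declared in the same block as P1
x = 18


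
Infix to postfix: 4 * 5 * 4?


Left to right (same or higher precedence on left)
Postfix: 4 5 * 4 *


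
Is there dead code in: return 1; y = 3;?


statement follows a return and is unreachable
Dead: 'y = 3'


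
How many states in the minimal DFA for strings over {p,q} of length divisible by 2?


Track length mod 2: states 0..1, accept at 0
Minimal DFA: 2 states


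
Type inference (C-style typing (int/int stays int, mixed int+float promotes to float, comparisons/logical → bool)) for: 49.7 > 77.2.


Operand types: float > float
Rule: comparison yields bool
Result type: bool


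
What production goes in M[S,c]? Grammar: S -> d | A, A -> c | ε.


For [S, c]: 'c' ∈ FIRST(A)
Entry: S -> A


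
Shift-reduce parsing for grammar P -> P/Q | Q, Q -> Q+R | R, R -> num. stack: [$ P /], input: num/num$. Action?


no handle ('P/' is not any RHS); shift 'num'
Action: shift


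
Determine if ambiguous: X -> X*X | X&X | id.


'id*id&id' has two parse trees (no precedence encoded between * and &)
Ambiguous


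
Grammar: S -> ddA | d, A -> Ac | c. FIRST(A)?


Per alternative of A: FIRST(Ac) = {c}; FIRST(c) = {c}
FIRST(A) = {c}


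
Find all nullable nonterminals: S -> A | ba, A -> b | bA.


A nonterminal is nullable iff some alternative derives ε (directly, or every symbol in it is nullable)
Nullable: {}


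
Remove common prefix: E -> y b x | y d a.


Common prefix: 'y'
Factored: E -> y E', E' -> b x | d a


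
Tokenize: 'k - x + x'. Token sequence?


Scan left to right, longest-match per lexeme
Tokens: ID(k), OP(-), ID(x), OP(+), ID(x)


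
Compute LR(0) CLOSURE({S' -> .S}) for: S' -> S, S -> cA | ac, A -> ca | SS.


Start: S' -> .S
For each item with dot before a nonterminal B, add B -> .γ for every B-production
Closure: [S' -> .S, S -> .cA, S -> .ac]


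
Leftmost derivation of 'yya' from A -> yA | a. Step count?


Derivation: A => yA => yyA => yya
Steps: 3


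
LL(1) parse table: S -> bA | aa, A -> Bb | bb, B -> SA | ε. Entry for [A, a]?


For [A, a]: 'a' ∈ FIRST(Bb)
Entry: A -> Bb


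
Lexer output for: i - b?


Scan left to right, longest-match per lexeme
Tokens: ID(i), OP(-), ID(b)


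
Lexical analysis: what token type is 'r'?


Pattern: letter/underscore followed by alphanumerics, not a keyword
Type: IDENTIFIER


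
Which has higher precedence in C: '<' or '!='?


'<' is relational (level 7); '!=' is equality (level 6)
Higher level binds tighter
'<' has higher precedence than '!='


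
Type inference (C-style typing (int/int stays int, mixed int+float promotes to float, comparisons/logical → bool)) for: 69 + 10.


Operand types: int + int
Rule: mixed int/float promotes to float; int/int stays int
Result type: int


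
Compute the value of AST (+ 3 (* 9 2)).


Evaluate inner: (* 9 2) = 18
Evaluate root: (+ 3 18) = 21
Result: 21


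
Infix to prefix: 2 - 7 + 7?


left-to-right (same/higher precedence on left): tree is (+ (- 2 7) 7)
Prefix: + - 2 7 7


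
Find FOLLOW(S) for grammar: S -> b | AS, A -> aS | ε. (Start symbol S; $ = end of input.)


$ ∈ FOLLOW(S). For each A -> αBβ: add FIRST(β)\{ε} to FOLLOW(B); if β nullable, add FOLLOW(A).
FOLLOW(S) = {$, a, b}


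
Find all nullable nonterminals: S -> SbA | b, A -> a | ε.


A nonterminal is nullable iff some alternative derives ε (directly, or every symbol in it is nullable)
Nullable: {A}


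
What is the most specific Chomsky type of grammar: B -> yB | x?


Right-linear: every RHS is a terminal or a terminal followed by one nonterminal
Classification: Type 3 (Regular)


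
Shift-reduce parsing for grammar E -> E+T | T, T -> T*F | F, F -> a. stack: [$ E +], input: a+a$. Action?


no handle ('E+' is not any RHS); shift 'a'
Action: shift


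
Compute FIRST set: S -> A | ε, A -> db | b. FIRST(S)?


Per alternative of S: FIRST(A) = {b, d}; FIRST(ε) = {ε}
FIRST(S) = {b, d, ε}


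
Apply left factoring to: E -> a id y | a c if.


Common prefix: 'a'
Factored: E -> a E', E' -> id y | c if


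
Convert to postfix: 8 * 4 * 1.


Left to right (same or higher precedence on left)
Postfix: 8 4 * 1 *


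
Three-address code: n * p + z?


Break into single-operator statements:
t1 = n * p
t2 = t1 + z


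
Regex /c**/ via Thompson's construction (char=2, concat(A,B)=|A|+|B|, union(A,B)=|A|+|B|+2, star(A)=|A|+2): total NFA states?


Syntax tree has 1 char leaf(s), 0 union(s), 2 star(s)
chars contribute 1×2 = 2; each union adds +2; each star adds +2
Total: 2 + 0 + 4 = 6 states


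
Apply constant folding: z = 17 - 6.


17 - 6 = 11 at compile time
Optimized: z = 11


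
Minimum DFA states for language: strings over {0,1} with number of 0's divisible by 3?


Track (count of 0) mod 3: states 0..2, accept at 0
Minimal DFA: 3 states


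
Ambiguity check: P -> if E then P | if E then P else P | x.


dangling else: 'if E then if E then x else x' parses two ways
Ambiguous


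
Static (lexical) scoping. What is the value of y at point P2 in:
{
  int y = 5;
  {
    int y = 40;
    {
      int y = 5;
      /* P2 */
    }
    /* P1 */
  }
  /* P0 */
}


y declared in the same block as P2
y = 5


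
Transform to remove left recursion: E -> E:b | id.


Left-recursive alternatives: E:b; non-recursive: id
Introduce E': E -> idE', E' -> :bE' | ε


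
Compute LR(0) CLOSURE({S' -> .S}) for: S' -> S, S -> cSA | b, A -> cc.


Start: S' -> .S
For each item with dot before a nonterminal B, add B -> .γ for every B-production
Closure: [S' -> .S, S -> .cSA, S -> .b]


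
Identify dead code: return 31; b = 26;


statement follows a return and is unreachable
Dead: 'b = 26'


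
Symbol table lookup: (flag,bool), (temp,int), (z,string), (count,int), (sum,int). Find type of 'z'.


Lookup 'z' → type string


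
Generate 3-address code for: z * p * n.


Break into single-operator statements:
t1 = z * p
t2 = t1 * n


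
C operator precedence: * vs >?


'*' is multiplicative (level 10); '>' is relational (level 7)
Higher level binds tighter
'*' has higher precedence than '>'


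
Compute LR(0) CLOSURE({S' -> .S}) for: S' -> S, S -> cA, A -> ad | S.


Start: S' -> .S
For each item with dot before a nonterminal B, add B -> .γ for every B-production
Closure: [S' -> .S, S -> .cA]


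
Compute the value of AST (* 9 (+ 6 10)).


Evaluate inner: (+ 6 10) = 16
Evaluate root: (* 9 16) = 144
Result: 144


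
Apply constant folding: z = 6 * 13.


6 * 13 = 78 at compile time
Optimized: z = 78


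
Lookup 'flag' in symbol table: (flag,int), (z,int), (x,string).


Lookup 'flag' → type int


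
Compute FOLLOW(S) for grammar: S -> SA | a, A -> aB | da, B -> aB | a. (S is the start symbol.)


$ ∈ FOLLOW(S). For each A -> αBβ: add FIRST(β)\{ε} to FOLLOW(B); if β nullable, add FOLLOW(A).
FOLLOW(S) = {$, a, d}


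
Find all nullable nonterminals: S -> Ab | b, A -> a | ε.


A nonterminal is nullable iff some alternative derives ε (directly, or every symbol in it is nullable)
Nullable: {A}


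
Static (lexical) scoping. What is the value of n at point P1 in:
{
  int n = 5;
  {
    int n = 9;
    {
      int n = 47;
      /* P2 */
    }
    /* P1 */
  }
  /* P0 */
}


n declared in the same block as P1
n = 9


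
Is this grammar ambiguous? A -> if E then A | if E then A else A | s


dangling else: 'if E then if E then s else s' parses two ways
Ambiguous


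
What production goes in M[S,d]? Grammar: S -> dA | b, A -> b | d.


For [S, d]: 'd' ∈ FIRST(dA)
Entry: S -> dA


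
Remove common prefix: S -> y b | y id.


Common prefix: 'y'
Factored: S -> y S', S' -> b | id


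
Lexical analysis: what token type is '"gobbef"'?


Pattern: double-quoted sequence
Type: STRING_LITERAL


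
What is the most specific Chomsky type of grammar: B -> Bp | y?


Left-linear: every RHS is a terminal or one nonterminal followed by a terminal
Classification: Type 3 (Regular)


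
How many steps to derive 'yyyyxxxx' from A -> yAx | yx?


Derivation: A => yAx => yyAxx => yyyAxxx => yyyyxxxx
Steps: 4


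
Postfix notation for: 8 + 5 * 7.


* has higher precedence, evaluate 5*7 first
Postfix: 8 5 7 * +


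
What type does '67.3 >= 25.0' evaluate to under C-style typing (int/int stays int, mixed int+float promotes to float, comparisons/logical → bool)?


Operand types: float >= float
Rule: comparison yields bool
Result type: bool


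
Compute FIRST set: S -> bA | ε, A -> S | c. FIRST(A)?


Per alternative of A: FIRST(S) = {b, ε}; FIRST(c) = {c}
FIRST(A) = {b, c, ε}


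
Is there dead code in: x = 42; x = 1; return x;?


first assignment to x is overwritten before any read
Dead: 'x = 42'


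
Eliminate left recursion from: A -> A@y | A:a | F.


Left-recursive alternatives: A@y, A:a; non-recursive: F
Introduce A': A -> FA', A' -> @yA' | :aA' | ε


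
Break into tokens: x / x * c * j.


Scan left to right, longest-match per lexeme
Tokens: ID(x), OP(/), ID(x), OP(*), ID(c), OP(*), ID(j)


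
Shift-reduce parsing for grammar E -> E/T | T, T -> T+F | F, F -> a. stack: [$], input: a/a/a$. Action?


no handle on stack; shift 'a'
Action: shift


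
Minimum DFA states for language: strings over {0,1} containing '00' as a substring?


KMP-style automaton: 2 progress states + 1 absorbing accept = 3
Minimal DFA: 3 states


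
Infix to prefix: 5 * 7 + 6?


left-to-right (same/higher precedence on left): tree is (+ (* 5 7) 6)
Prefix: + * 5 7 6


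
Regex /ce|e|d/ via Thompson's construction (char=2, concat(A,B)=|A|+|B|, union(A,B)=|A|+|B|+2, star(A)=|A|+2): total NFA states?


Syntax tree has 4 char leaf(s), 2 union(s), 0 star(s)
chars contribute 4×2 = 8; each union adds +2; each star adds +2
Total: 8 + 4 + 0 = 12 states


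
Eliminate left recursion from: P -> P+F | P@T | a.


Left-recursive alternatives: P+F, P@T; non-recursive: a
Introduce P': P -> aP', P' -> +FP' | @TP' | ε


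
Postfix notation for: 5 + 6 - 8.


Left to right (same or higher precedence on left)
Postfix: 5 6 + 8 -


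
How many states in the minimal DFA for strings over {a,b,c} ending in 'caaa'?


Track the longest suffix of input matching a prefix of 'caaa': 5 classes (prefixes of length 0..4)
Minimal DFA: 5 states


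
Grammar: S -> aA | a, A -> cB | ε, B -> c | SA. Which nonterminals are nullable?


A nonterminal is nullable iff some alternative derives ε (directly, or every symbol in it is nullable)
Nullable: {A}


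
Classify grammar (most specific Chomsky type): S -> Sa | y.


Left-linear: every RHS is a terminal or one nonterminal followed by a terminal
Classification: Type 3 (Regular)


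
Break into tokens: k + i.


Scan left to right, longest-match per lexeme
Tokens: ID(k), OP(+), ID(i)


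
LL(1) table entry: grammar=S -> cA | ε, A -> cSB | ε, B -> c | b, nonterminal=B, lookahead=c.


For [B, c]: 'c' ∈ FIRST(c)
Entry: B -> c


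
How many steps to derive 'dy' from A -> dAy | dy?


Derivation: A => dy
Steps: 1


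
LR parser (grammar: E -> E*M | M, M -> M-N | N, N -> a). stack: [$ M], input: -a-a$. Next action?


shift '-' to continue M -> M-N
Action: shift


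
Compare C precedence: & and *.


'*' is multiplicative (level 10); '&' is bitwise AND (level 5)
Higher level binds tighter
'*' has higher precedence than '&'


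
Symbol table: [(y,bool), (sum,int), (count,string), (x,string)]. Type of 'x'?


Lookup 'x' → type string


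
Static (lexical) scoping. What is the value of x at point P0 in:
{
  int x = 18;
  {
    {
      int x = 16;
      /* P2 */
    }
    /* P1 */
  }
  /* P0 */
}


x declared in the same block as P0
x = 18


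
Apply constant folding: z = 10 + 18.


10 + 18 = 28 at compile time
Optimized: z = 28


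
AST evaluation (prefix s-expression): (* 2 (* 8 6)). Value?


Evaluate inner: (* 8 6) = 48
Evaluate root: (* 2 48) = 96
Result: 96


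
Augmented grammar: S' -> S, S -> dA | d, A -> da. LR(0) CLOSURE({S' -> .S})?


Start: S' -> .S
For each item with dot before a nonterminal B, add B -> .γ for every B-production
Closure: [S' -> .S, S -> .dA, S -> .d]


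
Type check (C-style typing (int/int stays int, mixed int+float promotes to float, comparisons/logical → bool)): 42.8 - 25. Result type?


Operand types: float - int
Rule: mixed int/float promotes to float; int/int stays int
Result type: float


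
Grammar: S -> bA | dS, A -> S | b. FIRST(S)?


Per alternative of S: FIRST(bA) = {b}; FIRST(dS) = {d}
FIRST(S) = {b, d}


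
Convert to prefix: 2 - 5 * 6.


'*' binds tighter: tree is (- 2 (* 5 6))
Prefix: - 2 * 5 6


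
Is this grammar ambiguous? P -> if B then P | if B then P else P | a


dangling else: 'if B then if B then a else a' parses two ways
Ambiguous


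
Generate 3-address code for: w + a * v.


Break into single-operator statements:
t1 = a * v
t2 = w + t1


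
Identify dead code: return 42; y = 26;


statement follows a return and is unreachable
Dead: 'y = 26'


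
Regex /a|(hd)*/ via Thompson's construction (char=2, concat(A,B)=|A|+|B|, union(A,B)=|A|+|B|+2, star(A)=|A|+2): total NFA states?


Syntax tree has 3 char leaf(s), 1 union(s), 1 star(s)
chars contribute 3×2 = 6; each union adds +2; each star adds +2
Total: 6 + 2 + 2 = 10 states


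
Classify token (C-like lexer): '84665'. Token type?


Pattern: digits only
Type: INTEGER_LITERAL


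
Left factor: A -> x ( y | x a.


Common prefix: 'x'
Factored: A -> x A', A' -> ( y | a


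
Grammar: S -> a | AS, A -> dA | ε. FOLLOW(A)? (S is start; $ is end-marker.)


$ ∈ FOLLOW(S). For each A -> αBβ: add FIRST(β)\{ε} to FOLLOW(B); if β nullable, add FOLLOW(A).
FOLLOW(A) = {a, d}


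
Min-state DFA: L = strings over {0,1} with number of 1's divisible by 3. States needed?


Track (count of 1) mod 3: states 0..2, accept at 0
Minimal DFA: 3 states


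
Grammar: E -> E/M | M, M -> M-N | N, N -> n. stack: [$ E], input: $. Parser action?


start symbol E on stack, input exhausted
Action: accept


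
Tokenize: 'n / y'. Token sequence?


Scan left to right, longest-match per lexeme
Tokens: ID(n), OP(/), ID(y)


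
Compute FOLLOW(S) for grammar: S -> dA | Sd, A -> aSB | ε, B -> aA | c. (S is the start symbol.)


$ ∈ FOLLOW(S). For each A -> αBβ: add FIRST(β)\{ε} to FOLLOW(B); if β nullable, add FOLLOW(A).
FOLLOW(S) = {$, a, c, d}
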